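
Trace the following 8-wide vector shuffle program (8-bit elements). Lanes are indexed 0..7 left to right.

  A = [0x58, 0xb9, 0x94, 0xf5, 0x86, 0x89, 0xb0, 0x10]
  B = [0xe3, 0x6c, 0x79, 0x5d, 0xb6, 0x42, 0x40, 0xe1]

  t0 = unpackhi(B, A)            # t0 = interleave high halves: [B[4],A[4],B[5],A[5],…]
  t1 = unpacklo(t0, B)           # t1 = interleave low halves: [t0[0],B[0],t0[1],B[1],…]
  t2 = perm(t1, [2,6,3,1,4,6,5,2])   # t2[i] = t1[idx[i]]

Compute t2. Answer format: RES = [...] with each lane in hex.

RES = [ 0x86  0x89  0x6c  0xe3  0x42  0x89  0x79  0x86 ]

  t0: b6 86 42 89 40 b0 e1 10
  t1: b6 e3 86 6c 42 79 89 5d
  t2: 86 89 6c e3 42 89 79 86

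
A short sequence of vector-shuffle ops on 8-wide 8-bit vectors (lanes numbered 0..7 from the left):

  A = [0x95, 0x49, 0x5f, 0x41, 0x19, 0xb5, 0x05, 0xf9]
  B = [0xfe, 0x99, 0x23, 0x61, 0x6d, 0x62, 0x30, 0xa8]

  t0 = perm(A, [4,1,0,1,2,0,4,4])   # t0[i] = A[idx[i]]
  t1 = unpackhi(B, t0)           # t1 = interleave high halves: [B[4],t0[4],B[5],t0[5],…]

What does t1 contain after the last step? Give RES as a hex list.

t0 = [0x19, 0x49, 0x95, 0x49, 0x5f, 0x95, 0x19, 0x19]
t1 = [0x6d, 0x5f, 0x62, 0x95, 0x30, 0x19, 0xa8, 0x19]

RES = [ 0x6d  0x5f  0x62  0x95  0x30  0x19  0xa8  0x19 ]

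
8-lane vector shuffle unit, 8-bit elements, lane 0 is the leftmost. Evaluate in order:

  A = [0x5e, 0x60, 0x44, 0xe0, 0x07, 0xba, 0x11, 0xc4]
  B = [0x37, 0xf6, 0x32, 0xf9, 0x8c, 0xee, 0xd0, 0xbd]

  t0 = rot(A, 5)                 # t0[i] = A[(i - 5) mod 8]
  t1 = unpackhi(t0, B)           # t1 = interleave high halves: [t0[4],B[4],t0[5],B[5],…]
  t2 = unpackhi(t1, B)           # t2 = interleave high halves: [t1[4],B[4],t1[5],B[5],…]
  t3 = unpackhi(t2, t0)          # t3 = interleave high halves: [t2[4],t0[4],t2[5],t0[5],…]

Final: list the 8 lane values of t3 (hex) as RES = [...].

  t0: e0 07 ba 11 c4 5e 60 44
  t1: c4 8c 5e ee 60 d0 44 bd
  t2: 60 8c d0 ee 44 d0 bd bd
  t3: 44 c4 d0 5e bd 60 bd 44

RES = [0x44, 0xc4, 0xd0, 0x5e, 0xbd, 0x60, 0xbd, 0x44]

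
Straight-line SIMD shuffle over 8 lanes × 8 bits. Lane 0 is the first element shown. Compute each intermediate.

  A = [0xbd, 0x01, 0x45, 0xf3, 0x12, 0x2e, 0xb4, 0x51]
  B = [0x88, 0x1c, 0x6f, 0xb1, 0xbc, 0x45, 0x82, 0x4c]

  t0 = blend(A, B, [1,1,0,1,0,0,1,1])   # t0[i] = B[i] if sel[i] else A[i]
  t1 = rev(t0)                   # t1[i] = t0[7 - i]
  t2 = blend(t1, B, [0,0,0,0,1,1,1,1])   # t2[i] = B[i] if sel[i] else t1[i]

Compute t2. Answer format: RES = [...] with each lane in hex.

t0 = [0x88, 0x1c, 0x45, 0xb1, 0x12, 0x2e, 0x82, 0x4c]
t1 = [0x4c, 0x82, 0x2e, 0x12, 0xb1, 0x45, 0x1c, 0x88]
t2 = [0x4c, 0x82, 0x2e, 0x12, 0xbc, 0x45, 0x82, 0x4c]

RES = [0x4c, 0x82, 0x2e, 0x12, 0xbc, 0x45, 0x82, 0x4c]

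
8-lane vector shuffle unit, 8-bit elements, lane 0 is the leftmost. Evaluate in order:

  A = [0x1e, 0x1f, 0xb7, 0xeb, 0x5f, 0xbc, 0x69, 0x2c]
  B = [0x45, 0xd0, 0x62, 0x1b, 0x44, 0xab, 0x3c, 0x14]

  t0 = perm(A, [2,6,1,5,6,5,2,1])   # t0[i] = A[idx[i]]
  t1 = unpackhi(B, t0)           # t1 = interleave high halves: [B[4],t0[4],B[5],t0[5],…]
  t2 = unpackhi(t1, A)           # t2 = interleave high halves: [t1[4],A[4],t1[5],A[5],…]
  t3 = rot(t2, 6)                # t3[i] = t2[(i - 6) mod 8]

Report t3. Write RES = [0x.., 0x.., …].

RES = [0xb7, 0xbc, 0x14, 0x69, 0x1f, 0x2c, 0x3c, 0x5f]

→ t0 |b7|69|1f|bc|69|bc|b7|1f|
→ t1 |44|69|ab|bc|3c|b7|14|1f|
→ t2 |3c|5f|b7|bc|14|69|1f|2c|
→ t3 |b7|bc|14|69|1f|2c|3c|5f|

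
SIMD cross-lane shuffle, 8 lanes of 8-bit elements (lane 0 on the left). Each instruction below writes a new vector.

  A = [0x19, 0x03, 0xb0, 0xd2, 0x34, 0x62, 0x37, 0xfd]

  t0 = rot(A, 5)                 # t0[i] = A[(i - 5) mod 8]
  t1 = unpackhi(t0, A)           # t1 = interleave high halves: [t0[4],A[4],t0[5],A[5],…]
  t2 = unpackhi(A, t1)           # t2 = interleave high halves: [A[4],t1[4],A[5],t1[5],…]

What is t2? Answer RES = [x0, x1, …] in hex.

t0 = [0xd2, 0x34, 0x62, 0x37, 0xfd, 0x19, 0x03, 0xb0]
t1 = [0xfd, 0x34, 0x19, 0x62, 0x03, 0x37, 0xb0, 0xfd]
t2 = [0x34, 0x03, 0x62, 0x37, 0x37, 0xb0, 0xfd, 0xfd]

RES = [ 0x34  0x03  0x62  0x37  0x37  0xb0  0xfd  0xfd ]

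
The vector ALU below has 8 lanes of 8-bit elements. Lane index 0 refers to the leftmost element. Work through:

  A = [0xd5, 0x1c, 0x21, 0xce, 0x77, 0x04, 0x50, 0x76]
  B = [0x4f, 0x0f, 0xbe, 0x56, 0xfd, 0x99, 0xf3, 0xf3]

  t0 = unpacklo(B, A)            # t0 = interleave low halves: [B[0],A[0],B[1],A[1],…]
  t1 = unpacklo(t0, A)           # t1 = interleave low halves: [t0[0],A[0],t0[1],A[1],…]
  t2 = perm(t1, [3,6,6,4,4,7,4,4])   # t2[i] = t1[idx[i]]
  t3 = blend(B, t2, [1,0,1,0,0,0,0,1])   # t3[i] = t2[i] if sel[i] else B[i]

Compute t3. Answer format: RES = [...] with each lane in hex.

t0 = [0x4f, 0xd5, 0x0f, 0x1c, 0xbe, 0x21, 0x56, 0xce]
t1 = [0x4f, 0xd5, 0xd5, 0x1c, 0x0f, 0x21, 0x1c, 0xce]
t2 = [0x1c, 0x1c, 0x1c, 0x0f, 0x0f, 0xce, 0x0f, 0x0f]
t3 = [0x1c, 0x0f, 0x1c, 0x56, 0xfd, 0x99, 0xf3, 0x0f]

RES = [0x1c, 0x0f, 0x1c, 0x56, 0xfd, 0x99, 0xf3, 0x0f]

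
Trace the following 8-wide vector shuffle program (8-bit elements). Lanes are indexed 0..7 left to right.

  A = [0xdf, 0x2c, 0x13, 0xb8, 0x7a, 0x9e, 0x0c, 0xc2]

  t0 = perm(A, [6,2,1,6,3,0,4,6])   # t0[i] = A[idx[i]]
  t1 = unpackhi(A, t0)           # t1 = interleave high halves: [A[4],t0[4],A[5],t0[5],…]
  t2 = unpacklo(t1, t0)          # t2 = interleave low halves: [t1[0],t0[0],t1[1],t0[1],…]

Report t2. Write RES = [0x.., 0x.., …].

t0 = [0x0c, 0x13, 0x2c, 0x0c, 0xb8, 0xdf, 0x7a, 0x0c]
t1 = [0x7a, 0xb8, 0x9e, 0xdf, 0x0c, 0x7a, 0xc2, 0x0c]
t2 = [0x7a, 0x0c, 0xb8, 0x13, 0x9e, 0x2c, 0xdf, 0x0c]

RES = [0x7a, 0x0c, 0xb8, 0x13, 0x9e, 0x2c, 0xdf, 0x0c]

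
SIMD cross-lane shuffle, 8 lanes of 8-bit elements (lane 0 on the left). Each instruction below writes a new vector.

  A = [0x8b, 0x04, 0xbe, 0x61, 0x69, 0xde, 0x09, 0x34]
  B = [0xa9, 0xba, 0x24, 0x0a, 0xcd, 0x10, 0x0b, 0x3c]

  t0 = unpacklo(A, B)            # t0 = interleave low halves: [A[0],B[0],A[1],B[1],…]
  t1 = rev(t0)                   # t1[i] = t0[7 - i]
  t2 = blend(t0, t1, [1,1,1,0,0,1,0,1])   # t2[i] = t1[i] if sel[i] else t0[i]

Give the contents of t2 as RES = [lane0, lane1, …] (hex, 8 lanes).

RES = [ 0x0a  0x61  0x24  0xba  0xbe  0x04  0x61  0x8b ]

  t0: 8b a9 04 ba be 24 61 0a
  t1: 0a 61 24 be ba 04 a9 8b
  t2: 0a 61 24 ba be 04 61 8b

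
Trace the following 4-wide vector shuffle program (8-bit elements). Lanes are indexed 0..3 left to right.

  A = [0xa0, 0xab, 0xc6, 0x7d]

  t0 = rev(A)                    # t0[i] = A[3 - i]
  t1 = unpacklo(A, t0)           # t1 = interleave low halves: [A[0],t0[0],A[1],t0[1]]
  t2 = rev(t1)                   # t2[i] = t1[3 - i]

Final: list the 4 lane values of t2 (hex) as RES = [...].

RES = [ 0xc6  0xab  0x7d  0xa0 ]

→ t0 |7d|c6|ab|a0|
→ t1 |a0|7d|ab|c6|
→ t2 |c6|ab|7d|a0|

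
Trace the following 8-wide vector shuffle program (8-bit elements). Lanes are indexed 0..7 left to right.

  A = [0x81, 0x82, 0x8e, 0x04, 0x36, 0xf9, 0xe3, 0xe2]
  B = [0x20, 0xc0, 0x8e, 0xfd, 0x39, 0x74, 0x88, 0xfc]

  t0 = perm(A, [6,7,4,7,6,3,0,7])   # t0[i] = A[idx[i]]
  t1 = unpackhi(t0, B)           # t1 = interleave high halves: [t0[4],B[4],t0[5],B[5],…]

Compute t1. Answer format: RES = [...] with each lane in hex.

RES = [0xe3, 0x39, 0x04, 0x74, 0x81, 0x88, 0xe2, 0xfc]

  t0: e3 e2 36 e2 e3 04 81 e2
  t1: e3 39 04 74 81 88 e2 fc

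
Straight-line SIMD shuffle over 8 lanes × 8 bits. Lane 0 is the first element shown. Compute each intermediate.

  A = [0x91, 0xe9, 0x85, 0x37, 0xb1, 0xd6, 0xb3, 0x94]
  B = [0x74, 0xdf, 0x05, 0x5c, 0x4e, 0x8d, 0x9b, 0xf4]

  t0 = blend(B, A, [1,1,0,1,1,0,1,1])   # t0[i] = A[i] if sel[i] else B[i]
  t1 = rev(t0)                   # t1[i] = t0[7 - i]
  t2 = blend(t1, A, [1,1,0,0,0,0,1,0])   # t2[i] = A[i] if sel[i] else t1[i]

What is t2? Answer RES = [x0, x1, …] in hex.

RES = [0x91, 0xe9, 0x8d, 0xb1, 0x37, 0x05, 0xb3, 0x91]

  t0: 91 e9 05 37 b1 8d b3 94
  t1: 94 b3 8d b1 37 05 e9 91
  t2: 91 e9 8d b1 37 05 b3 91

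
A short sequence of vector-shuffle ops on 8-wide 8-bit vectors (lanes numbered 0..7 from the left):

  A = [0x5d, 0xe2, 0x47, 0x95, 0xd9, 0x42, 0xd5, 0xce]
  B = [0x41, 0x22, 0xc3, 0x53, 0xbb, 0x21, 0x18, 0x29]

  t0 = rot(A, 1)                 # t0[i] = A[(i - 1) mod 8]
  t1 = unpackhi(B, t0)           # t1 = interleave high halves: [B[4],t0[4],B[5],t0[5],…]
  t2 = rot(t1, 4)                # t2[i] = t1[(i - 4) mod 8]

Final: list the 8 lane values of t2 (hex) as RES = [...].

→ t0 |ce|5d|e2|47|95|d9|42|d5|
→ t1 |bb|95|21|d9|18|42|29|d5|
→ t2 |18|42|29|d5|bb|95|21|d9|

RES = [0x18, 0x42, 0x29, 0xd5, 0xbb, 0x95, 0x21, 0xd9]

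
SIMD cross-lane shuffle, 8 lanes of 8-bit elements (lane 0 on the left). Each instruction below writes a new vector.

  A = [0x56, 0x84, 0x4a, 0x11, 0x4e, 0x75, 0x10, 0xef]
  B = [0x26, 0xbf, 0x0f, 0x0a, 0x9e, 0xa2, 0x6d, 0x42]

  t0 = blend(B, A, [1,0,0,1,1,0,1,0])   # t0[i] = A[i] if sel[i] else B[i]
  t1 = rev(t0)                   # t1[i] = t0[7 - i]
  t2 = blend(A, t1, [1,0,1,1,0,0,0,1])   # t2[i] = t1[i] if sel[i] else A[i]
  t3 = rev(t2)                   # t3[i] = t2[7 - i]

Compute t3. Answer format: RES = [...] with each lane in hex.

RES = [ 0x56  0x10  0x75  0x4e  0x4e  0xa2  0x84  0x42 ]

t0 = [0x56, 0xbf, 0x0f, 0x11, 0x4e, 0xa2, 0x10, 0x42]
t1 = [0x42, 0x10, 0xa2, 0x4e, 0x11, 0x0f, 0xbf, 0x56]
t2 = [0x42, 0x84, 0xa2, 0x4e, 0x4e, 0x75, 0x10, 0x56]
t3 = [0x56, 0x10, 0x75, 0x4e, 0x4e, 0xa2, 0x84, 0x42]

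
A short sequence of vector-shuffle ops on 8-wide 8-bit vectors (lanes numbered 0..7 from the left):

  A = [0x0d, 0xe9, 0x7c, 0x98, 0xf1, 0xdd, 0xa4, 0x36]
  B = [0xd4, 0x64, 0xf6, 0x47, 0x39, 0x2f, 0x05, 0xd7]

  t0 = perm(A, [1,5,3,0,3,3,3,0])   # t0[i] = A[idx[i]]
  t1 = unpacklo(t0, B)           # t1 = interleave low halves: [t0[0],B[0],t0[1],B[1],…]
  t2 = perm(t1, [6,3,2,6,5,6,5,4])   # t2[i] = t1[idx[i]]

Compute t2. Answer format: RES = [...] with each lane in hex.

→ t0 |e9|dd|98|0d|98|98|98|0d|
→ t1 |e9|d4|dd|64|98|f6|0d|47|
→ t2 |0d|64|dd|0d|f6|0d|f6|98|

RES = [0x0d, 0x64, 0xdd, 0x0d, 0xf6, 0x0d, 0xf6, 0x98]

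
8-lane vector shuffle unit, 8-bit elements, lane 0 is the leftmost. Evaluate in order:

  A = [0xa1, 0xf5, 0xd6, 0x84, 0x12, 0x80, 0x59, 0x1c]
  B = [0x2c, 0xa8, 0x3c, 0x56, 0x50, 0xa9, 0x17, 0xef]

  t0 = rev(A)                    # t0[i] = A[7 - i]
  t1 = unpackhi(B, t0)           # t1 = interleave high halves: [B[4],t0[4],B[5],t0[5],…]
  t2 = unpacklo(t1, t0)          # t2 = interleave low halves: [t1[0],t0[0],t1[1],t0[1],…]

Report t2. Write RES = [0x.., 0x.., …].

  t0: 1c 59 80 12 84 d6 f5 a1
  t1: 50 84 a9 d6 17 f5 ef a1
  t2: 50 1c 84 59 a9 80 d6 12

RES = [ 0x50  0x1c  0x84  0x59  0xa9  0x80  0xd6  0x12 ]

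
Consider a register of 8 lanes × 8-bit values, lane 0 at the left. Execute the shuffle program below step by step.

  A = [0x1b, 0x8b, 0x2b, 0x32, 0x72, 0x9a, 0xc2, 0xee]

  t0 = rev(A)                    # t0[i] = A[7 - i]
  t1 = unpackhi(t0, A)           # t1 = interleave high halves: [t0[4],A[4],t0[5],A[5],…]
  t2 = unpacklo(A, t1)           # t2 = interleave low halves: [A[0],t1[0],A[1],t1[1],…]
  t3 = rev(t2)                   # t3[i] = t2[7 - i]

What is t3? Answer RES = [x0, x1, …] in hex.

RES = [ 0x9a  0x32  0x2b  0x2b  0x72  0x8b  0x32  0x1b ]

t0 = [0xee, 0xc2, 0x9a, 0x72, 0x32, 0x2b, 0x8b, 0x1b]
t1 = [0x32, 0x72, 0x2b, 0x9a, 0x8b, 0xc2, 0x1b, 0xee]
t2 = [0x1b, 0x32, 0x8b, 0x72, 0x2b, 0x2b, 0x32, 0x9a]
t3 = [0x9a, 0x32, 0x2b, 0x2b, 0x72, 0x8b, 0x32, 0x1b]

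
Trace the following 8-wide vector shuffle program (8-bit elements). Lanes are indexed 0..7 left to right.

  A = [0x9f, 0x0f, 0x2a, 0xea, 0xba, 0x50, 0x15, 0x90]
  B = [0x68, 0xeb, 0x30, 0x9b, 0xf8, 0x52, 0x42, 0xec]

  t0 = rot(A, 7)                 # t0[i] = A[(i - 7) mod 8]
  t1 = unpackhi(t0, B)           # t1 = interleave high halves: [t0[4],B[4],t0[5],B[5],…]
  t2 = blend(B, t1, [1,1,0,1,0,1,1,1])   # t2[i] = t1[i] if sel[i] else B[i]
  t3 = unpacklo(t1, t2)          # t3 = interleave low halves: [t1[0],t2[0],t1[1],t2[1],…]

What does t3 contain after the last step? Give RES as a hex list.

RES = [0x50, 0x50, 0xf8, 0xf8, 0x15, 0x30, 0x52, 0x52]

t0 = [0x0f, 0x2a, 0xea, 0xba, 0x50, 0x15, 0x90, 0x9f]
t1 = [0x50, 0xf8, 0x15, 0x52, 0x90, 0x42, 0x9f, 0xec]
t2 = [0x50, 0xf8, 0x30, 0x52, 0xf8, 0x42, 0x9f, 0xec]
t3 = [0x50, 0x50, 0xf8, 0xf8, 0x15, 0x30, 0x52, 0x52]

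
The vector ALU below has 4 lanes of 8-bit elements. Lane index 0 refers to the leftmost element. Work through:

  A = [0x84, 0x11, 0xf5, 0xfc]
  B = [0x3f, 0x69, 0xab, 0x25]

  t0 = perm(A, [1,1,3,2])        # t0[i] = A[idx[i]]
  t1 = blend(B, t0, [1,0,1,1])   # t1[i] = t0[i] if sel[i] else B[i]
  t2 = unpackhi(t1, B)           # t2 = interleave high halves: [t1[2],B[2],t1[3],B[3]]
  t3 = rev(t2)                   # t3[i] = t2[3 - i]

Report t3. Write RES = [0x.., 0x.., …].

→ t0 |11|11|fc|f5|
→ t1 |11|69|fc|f5|
→ t2 |fc|ab|f5|25|
→ t3 |25|f5|ab|fc|

RES = [0x25, 0xf5, 0xab, 0xfc]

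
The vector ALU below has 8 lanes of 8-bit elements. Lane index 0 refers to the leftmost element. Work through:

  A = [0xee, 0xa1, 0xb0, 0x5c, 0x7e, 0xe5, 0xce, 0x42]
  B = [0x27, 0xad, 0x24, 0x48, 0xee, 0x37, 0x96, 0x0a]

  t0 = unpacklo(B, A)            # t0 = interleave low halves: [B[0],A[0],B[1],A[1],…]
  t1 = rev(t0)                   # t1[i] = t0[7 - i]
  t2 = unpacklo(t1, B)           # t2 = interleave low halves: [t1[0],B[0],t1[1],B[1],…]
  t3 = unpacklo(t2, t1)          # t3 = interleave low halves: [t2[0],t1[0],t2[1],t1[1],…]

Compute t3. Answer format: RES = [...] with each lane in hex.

RES = [ 0x5c  0x5c  0x27  0x48  0x48  0xb0  0xad  0x24 ]

  t0: 27 ee ad a1 24 b0 48 5c
  t1: 5c 48 b0 24 a1 ad ee 27
  t2: 5c 27 48 ad b0 24 24 48
  t3: 5c 5c 27 48 48 b0 ad 24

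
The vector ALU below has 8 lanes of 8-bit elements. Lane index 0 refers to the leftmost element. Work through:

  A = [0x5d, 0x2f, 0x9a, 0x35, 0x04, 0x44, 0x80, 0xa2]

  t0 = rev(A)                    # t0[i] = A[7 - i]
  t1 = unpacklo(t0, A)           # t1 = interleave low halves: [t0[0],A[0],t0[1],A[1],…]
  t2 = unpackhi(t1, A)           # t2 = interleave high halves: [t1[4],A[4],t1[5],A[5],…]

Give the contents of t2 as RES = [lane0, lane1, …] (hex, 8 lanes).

t0 = [0xa2, 0x80, 0x44, 0x04, 0x35, 0x9a, 0x2f, 0x5d]
t1 = [0xa2, 0x5d, 0x80, 0x2f, 0x44, 0x9a, 0x04, 0x35]
t2 = [0x44, 0x04, 0x9a, 0x44, 0x04, 0x80, 0x35, 0xa2]

RES = [ 0x44  0x04  0x9a  0x44  0x04  0x80  0x35  0xa2 ]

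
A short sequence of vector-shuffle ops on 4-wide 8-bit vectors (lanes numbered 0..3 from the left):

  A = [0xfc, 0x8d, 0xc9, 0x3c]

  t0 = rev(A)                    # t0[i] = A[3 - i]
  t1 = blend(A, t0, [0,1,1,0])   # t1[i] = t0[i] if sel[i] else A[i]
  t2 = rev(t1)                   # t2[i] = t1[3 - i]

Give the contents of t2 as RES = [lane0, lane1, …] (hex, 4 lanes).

t0 = [0x3c, 0xc9, 0x8d, 0xfc]
t1 = [0xfc, 0xc9, 0x8d, 0x3c]
t2 = [0x3c, 0x8d, 0xc9, 0xfc]

RES = [ 0x3c  0x8d  0xc9  0xfc ]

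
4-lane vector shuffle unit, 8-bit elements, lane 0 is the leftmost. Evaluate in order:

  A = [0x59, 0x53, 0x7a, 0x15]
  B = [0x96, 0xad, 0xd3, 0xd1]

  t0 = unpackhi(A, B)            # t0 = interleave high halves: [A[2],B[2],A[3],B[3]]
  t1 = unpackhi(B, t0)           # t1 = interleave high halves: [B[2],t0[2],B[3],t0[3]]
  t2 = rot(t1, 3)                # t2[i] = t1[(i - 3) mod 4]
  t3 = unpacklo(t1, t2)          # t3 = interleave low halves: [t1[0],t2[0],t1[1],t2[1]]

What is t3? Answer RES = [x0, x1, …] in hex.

t0 = [0x7a, 0xd3, 0x15, 0xd1]
t1 = [0xd3, 0x15, 0xd1, 0xd1]
t2 = [0x15, 0xd1, 0xd1, 0xd3]
t3 = [0xd3, 0x15, 0x15, 0xd1]

RES = [0xd3, 0x15, 0x15, 0xd1]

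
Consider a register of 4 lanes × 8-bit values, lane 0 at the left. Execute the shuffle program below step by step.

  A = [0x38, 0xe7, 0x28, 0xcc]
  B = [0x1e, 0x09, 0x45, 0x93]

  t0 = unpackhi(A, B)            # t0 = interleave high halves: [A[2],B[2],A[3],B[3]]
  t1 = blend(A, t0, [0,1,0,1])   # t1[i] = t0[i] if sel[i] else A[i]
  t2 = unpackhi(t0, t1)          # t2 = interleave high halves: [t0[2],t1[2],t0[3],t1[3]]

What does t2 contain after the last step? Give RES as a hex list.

RES = [0xcc, 0x28, 0x93, 0x93]

t0 = [0x28, 0x45, 0xcc, 0x93]
t1 = [0x38, 0x45, 0x28, 0x93]
t2 = [0xcc, 0x28, 0x93, 0x93]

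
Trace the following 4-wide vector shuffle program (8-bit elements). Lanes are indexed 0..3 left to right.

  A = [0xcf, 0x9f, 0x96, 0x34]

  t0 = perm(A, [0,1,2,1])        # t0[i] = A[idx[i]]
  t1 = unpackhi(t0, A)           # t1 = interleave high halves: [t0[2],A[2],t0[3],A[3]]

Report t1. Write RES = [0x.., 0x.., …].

t0 = [0xcf, 0x9f, 0x96, 0x9f]
t1 = [0x96, 0x96, 0x9f, 0x34]

RES = [0x96, 0x96, 0x9f, 0x34]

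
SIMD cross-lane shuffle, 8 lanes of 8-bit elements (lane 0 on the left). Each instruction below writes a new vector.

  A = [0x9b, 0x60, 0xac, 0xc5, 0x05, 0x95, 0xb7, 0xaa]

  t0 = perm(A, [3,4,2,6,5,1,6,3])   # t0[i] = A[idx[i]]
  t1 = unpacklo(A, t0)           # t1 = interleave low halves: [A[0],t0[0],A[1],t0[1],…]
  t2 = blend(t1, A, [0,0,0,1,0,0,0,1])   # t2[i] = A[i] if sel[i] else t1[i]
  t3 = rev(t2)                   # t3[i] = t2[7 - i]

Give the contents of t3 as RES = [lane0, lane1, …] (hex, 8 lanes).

RES = [ 0xaa  0xc5  0xac  0xac  0xc5  0x60  0xc5  0x9b ]

t0 = [0xc5, 0x05, 0xac, 0xb7, 0x95, 0x60, 0xb7, 0xc5]
t1 = [0x9b, 0xc5, 0x60, 0x05, 0xac, 0xac, 0xc5, 0xb7]
t2 = [0x9b, 0xc5, 0x60, 0xc5, 0xac, 0xac, 0xc5, 0xaa]
t3 = [0xaa, 0xc5, 0xac, 0xac, 0xc5, 0x60, 0xc5, 0x9b]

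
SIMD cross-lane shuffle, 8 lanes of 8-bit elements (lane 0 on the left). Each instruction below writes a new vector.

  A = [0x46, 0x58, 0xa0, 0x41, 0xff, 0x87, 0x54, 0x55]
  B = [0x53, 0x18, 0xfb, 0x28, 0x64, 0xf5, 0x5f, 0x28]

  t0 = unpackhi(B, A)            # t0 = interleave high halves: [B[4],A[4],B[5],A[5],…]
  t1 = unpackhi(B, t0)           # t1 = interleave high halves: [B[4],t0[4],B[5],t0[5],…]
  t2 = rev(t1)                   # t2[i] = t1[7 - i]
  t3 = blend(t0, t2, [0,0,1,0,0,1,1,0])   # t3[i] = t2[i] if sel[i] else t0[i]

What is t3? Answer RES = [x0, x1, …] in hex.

RES = [0x64, 0xff, 0x28, 0x87, 0x5f, 0xf5, 0x5f, 0x55]

t0 = [0x64, 0xff, 0xf5, 0x87, 0x5f, 0x54, 0x28, 0x55]
t1 = [0x64, 0x5f, 0xf5, 0x54, 0x5f, 0x28, 0x28, 0x55]
t2 = [0x55, 0x28, 0x28, 0x5f, 0x54, 0xf5, 0x5f, 0x64]
t3 = [0x64, 0xff, 0x28, 0x87, 0x5f, 0xf5, 0x5f, 0x55]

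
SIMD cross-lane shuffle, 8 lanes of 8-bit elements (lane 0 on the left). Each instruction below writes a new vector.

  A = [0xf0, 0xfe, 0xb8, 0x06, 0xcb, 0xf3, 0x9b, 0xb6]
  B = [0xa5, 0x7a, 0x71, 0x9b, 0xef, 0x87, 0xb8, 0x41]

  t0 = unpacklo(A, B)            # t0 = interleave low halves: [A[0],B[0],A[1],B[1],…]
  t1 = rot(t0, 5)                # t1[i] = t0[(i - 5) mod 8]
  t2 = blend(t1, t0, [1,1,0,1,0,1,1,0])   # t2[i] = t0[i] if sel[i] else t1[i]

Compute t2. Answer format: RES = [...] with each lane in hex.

  t0: f0 a5 fe 7a b8 71 06 9b
  t1: 7a b8 71 06 9b f0 a5 fe
  t2: f0 a5 71 7a 9b 71 06 fe

RES = [ 0xf0  0xa5  0x71  0x7a  0x9b  0x71  0x06  0xfe ]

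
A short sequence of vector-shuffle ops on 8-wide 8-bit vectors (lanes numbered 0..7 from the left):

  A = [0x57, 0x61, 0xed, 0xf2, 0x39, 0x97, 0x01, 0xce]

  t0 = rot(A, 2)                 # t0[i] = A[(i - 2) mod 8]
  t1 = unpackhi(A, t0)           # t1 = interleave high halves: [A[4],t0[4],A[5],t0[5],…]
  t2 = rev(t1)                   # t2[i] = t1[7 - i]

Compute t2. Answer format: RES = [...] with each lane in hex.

RES = [0x97, 0xce, 0x39, 0x01, 0xf2, 0x97, 0xed, 0x39]

  t0: 01 ce 57 61 ed f2 39 97
  t1: 39 ed 97 f2 01 39 ce 97
  t2: 97 ce 39 01 f2 97 ed 39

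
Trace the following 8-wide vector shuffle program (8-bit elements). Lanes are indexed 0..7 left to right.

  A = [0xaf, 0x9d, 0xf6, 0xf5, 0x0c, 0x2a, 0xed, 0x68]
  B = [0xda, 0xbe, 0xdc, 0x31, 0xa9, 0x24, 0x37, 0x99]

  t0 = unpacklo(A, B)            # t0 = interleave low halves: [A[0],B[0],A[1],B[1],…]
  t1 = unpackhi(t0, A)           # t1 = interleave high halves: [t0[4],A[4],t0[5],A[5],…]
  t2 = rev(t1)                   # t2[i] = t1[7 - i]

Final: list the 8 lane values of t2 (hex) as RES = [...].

RES = [ 0x68  0x31  0xed  0xf5  0x2a  0xdc  0x0c  0xf6 ]

  t0: af da 9d be f6 dc f5 31
  t1: f6 0c dc 2a f5 ed 31 68
  t2: 68 31 ed f5 2a dc 0c f6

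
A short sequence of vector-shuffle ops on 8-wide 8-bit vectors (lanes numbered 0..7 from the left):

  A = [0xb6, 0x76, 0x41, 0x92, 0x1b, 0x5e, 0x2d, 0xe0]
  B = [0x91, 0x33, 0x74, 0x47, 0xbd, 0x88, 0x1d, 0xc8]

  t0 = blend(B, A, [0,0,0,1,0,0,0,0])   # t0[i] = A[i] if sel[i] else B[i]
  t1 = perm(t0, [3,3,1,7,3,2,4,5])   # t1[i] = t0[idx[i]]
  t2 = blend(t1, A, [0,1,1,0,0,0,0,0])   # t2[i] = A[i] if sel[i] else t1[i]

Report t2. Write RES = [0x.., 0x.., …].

t0 = [0x91, 0x33, 0x74, 0x92, 0xbd, 0x88, 0x1d, 0xc8]
t1 = [0x92, 0x92, 0x33, 0xc8, 0x92, 0x74, 0xbd, 0x88]
t2 = [0x92, 0x76, 0x41, 0xc8, 0x92, 0x74, 0xbd, 0x88]

RES = [0x92, 0x76, 0x41, 0xc8, 0x92, 0x74, 0xbd, 0x88]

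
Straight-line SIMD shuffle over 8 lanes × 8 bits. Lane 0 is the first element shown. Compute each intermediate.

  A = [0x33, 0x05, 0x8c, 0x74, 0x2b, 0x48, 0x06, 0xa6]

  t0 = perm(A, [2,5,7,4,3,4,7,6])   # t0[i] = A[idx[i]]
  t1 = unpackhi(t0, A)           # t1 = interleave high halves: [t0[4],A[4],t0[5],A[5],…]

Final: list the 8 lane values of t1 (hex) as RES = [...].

RES = [ 0x74  0x2b  0x2b  0x48  0xa6  0x06  0x06  0xa6 ]

t0 = [0x8c, 0x48, 0xa6, 0x2b, 0x74, 0x2b, 0xa6, 0x06]
t1 = [0x74, 0x2b, 0x2b, 0x48, 0xa6, 0x06, 0x06, 0xa6]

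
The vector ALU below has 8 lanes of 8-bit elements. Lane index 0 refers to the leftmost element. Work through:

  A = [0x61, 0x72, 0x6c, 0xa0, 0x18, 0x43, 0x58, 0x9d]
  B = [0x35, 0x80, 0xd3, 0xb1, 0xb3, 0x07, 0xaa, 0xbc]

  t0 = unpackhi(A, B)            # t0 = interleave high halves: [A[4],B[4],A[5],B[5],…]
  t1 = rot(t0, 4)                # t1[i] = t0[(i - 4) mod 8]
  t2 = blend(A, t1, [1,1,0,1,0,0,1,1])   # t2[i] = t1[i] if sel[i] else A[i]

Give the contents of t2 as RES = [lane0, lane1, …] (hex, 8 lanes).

RES = [ 0x58  0xaa  0x6c  0xbc  0x18  0x43  0x43  0x07 ]

→ t0 |18|b3|43|07|58|aa|9d|bc|
→ t1 |58|aa|9d|bc|18|b3|43|07|
→ t2 |58|aa|6c|bc|18|43|43|07|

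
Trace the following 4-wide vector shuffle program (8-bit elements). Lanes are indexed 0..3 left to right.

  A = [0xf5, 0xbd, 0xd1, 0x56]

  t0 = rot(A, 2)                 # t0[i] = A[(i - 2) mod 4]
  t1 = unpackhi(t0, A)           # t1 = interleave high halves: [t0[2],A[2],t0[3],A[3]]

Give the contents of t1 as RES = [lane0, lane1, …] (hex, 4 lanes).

t0 = [0xd1, 0x56, 0xf5, 0xbd]
t1 = [0xf5, 0xd1, 0xbd, 0x56]

RES = [ 0xf5  0xd1  0xbd  0x56 ]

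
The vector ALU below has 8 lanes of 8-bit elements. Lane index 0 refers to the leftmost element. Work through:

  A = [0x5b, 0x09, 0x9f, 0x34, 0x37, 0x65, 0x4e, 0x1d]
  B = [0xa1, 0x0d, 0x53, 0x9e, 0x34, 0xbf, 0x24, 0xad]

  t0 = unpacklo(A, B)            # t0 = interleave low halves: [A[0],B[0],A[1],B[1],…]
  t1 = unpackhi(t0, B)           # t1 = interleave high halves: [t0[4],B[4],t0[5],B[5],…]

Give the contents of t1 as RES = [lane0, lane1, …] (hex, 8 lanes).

RES = [ 0x9f  0x34  0x53  0xbf  0x34  0x24  0x9e  0xad ]

  t0: 5b a1 09 0d 9f 53 34 9e
  t1: 9f 34 53 bf 34 24 9e ad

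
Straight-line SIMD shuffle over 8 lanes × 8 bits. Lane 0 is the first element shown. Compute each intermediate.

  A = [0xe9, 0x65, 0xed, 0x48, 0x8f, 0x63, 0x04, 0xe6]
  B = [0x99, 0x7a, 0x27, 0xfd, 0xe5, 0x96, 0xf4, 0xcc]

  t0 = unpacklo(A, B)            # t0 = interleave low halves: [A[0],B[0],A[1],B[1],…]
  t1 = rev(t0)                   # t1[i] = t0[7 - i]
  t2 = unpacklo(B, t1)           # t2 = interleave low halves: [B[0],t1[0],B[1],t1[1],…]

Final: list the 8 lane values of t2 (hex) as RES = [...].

  t0: e9 99 65 7a ed 27 48 fd
  t1: fd 48 27 ed 7a 65 99 e9
  t2: 99 fd 7a 48 27 27 fd ed

RES = [0x99, 0xfd, 0x7a, 0x48, 0x27, 0x27, 0xfd, 0xed]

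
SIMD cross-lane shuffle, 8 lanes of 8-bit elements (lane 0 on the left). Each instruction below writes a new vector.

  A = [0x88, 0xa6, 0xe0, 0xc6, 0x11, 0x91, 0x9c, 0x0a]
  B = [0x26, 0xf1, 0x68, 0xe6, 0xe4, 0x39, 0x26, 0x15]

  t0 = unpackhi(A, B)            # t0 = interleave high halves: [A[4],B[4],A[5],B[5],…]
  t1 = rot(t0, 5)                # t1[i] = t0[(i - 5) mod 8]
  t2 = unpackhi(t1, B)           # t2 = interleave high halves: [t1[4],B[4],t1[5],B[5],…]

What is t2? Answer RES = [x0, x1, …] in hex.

RES = [0x15, 0xe4, 0x11, 0x39, 0xe4, 0x26, 0x91, 0x15]

  t0: 11 e4 91 39 9c 26 0a 15
  t1: 39 9c 26 0a 15 11 e4 91
  t2: 15 e4 11 39 e4 26 91 15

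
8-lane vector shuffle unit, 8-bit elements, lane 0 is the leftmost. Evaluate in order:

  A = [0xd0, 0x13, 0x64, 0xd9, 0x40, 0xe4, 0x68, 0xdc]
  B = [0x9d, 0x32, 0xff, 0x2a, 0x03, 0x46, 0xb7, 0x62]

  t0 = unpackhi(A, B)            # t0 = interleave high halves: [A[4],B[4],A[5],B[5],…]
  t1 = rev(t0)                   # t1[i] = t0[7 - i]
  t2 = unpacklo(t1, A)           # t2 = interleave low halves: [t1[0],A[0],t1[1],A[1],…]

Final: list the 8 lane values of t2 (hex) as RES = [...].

RES = [ 0x62  0xd0  0xdc  0x13  0xb7  0x64  0x68  0xd9 ]

  t0: 40 03 e4 46 68 b7 dc 62
  t1: 62 dc b7 68 46 e4 03 40
  t2: 62 d0 dc 13 b7 64 68 d9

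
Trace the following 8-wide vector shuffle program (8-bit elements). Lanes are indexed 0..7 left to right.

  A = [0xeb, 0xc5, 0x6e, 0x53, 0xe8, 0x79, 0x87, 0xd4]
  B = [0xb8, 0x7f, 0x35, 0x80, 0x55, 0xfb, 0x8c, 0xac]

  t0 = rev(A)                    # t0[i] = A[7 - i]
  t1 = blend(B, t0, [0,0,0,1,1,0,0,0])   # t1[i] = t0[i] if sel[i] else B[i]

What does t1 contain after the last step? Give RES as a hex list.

  t0: d4 87 79 e8 53 6e c5 eb
  t1: b8 7f 35 e8 53 fb 8c ac

RES = [0xb8, 0x7f, 0x35, 0xe8, 0x53, 0xfb, 0x8c, 0xac]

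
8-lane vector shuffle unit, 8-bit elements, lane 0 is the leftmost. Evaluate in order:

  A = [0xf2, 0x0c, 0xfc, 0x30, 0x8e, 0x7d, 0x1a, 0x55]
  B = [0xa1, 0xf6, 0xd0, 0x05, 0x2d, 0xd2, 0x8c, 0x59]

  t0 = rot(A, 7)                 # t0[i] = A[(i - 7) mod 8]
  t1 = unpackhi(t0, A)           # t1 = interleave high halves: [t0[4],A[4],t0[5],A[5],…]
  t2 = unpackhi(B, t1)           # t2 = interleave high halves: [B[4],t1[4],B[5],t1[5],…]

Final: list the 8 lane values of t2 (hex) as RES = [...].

RES = [ 0x2d  0x55  0xd2  0x1a  0x8c  0xf2  0x59  0x55 ]

  t0: 0c fc 30 8e 7d 1a 55 f2
  t1: 7d 8e 1a 7d 55 1a f2 55
  t2: 2d 55 d2 1a 8c f2 59 55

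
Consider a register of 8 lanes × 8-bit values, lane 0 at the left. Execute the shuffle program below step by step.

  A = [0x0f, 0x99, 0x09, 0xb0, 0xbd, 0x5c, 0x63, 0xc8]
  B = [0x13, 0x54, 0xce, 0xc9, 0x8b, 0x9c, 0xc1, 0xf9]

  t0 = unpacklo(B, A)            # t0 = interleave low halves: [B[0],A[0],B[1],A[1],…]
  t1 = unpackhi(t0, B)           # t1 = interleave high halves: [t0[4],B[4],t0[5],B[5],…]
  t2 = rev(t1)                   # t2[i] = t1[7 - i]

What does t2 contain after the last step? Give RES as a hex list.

RES = [ 0xf9  0xb0  0xc1  0xc9  0x9c  0x09  0x8b  0xce ]

→ t0 |13|0f|54|99|ce|09|c9|b0|
→ t1 |ce|8b|09|9c|c9|c1|b0|f9|
→ t2 |f9|b0|c1|c9|9c|09|8b|ce|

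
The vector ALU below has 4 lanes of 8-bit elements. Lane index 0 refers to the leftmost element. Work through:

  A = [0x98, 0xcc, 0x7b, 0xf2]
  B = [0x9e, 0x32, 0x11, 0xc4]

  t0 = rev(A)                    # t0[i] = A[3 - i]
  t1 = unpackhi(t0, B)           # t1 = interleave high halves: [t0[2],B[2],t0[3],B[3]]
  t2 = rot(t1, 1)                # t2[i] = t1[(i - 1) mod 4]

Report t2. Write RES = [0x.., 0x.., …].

RES = [ 0xc4  0xcc  0x11  0x98 ]

→ t0 |f2|7b|cc|98|
→ t1 |cc|11|98|c4|
→ t2 |c4|cc|11|98|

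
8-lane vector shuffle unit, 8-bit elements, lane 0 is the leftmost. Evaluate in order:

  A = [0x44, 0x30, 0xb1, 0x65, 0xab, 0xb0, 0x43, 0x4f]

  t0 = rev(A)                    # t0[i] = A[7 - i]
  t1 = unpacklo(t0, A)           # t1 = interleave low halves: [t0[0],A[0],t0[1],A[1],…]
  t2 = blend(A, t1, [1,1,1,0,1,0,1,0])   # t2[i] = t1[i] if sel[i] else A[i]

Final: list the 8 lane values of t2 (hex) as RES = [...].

→ t0 |4f|43|b0|ab|65|b1|30|44|
→ t1 |4f|44|43|30|b0|b1|ab|65|
→ t2 |4f|44|43|65|b0|b0|ab|4f|

RES = [ 0x4f  0x44  0x43  0x65  0xb0  0xb0  0xab  0x4f ]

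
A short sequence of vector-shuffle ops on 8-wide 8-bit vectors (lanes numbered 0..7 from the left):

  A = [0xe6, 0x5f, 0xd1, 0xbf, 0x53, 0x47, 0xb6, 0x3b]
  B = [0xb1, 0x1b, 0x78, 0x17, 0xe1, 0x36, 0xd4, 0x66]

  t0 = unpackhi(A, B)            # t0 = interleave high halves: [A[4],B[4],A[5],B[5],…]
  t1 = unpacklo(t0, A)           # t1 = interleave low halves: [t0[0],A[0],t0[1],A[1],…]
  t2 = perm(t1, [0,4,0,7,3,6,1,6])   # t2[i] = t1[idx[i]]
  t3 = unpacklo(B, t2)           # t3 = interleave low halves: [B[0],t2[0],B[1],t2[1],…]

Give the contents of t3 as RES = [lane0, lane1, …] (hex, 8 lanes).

t0 = [0x53, 0xe1, 0x47, 0x36, 0xb6, 0xd4, 0x3b, 0x66]
t1 = [0x53, 0xe6, 0xe1, 0x5f, 0x47, 0xd1, 0x36, 0xbf]
t2 = [0x53, 0x47, 0x53, 0xbf, 0x5f, 0x36, 0xe6, 0x36]
t3 = [0xb1, 0x53, 0x1b, 0x47, 0x78, 0x53, 0x17, 0xbf]

RES = [0xb1, 0x53, 0x1b, 0x47, 0x78, 0x53, 0x17, 0xbf]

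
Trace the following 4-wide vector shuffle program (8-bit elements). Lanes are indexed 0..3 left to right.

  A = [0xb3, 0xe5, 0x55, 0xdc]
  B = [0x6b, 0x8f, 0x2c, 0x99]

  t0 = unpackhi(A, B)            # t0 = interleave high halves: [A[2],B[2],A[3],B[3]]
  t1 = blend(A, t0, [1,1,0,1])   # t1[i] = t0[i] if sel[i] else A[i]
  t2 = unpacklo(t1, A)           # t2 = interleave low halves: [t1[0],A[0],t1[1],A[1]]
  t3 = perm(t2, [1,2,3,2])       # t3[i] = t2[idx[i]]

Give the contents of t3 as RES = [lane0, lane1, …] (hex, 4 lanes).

RES = [0xb3, 0x2c, 0xe5, 0x2c]

  t0: 55 2c dc 99
  t1: 55 2c 55 99
  t2: 55 b3 2c e5
  t3: b3 2c e5 2c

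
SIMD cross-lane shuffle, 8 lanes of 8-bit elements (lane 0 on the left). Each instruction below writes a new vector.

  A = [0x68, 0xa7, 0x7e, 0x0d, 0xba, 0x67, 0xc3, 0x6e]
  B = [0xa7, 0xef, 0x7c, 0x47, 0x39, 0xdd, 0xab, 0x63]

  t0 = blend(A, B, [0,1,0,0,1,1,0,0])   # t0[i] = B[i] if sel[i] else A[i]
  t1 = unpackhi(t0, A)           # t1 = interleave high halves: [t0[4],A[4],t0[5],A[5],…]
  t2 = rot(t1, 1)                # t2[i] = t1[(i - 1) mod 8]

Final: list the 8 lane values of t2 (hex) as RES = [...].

→ t0 |68|ef|7e|0d|39|dd|c3|6e|
→ t1 |39|ba|dd|67|c3|c3|6e|6e|
→ t2 |6e|39|ba|dd|67|c3|c3|6e|

RES = [0x6e, 0x39, 0xba, 0xdd, 0x67, 0xc3, 0xc3, 0x6e]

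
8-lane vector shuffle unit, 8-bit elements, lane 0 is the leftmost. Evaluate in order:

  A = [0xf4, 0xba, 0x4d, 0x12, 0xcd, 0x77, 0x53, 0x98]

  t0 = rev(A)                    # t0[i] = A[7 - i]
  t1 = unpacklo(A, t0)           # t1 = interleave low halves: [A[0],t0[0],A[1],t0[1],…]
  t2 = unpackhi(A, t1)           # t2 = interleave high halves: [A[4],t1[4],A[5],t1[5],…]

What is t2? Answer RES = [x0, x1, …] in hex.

t0 = [0x98, 0x53, 0x77, 0xcd, 0x12, 0x4d, 0xba, 0xf4]
t1 = [0xf4, 0x98, 0xba, 0x53, 0x4d, 0x77, 0x12, 0xcd]
t2 = [0xcd, 0x4d, 0x77, 0x77, 0x53, 0x12, 0x98, 0xcd]

RES = [0xcd, 0x4d, 0x77, 0x77, 0x53, 0x12, 0x98, 0xcd]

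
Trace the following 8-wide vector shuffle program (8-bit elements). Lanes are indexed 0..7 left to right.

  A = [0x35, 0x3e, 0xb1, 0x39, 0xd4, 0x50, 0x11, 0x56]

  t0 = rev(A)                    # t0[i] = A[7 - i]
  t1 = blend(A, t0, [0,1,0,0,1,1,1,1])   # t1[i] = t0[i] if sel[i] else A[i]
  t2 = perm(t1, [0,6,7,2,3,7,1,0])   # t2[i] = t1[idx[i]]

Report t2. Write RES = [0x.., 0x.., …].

t0 = [0x56, 0x11, 0x50, 0xd4, 0x39, 0xb1, 0x3e, 0x35]
t1 = [0x35, 0x11, 0xb1, 0x39, 0x39, 0xb1, 0x3e, 0x35]
t2 = [0x35, 0x3e, 0x35, 0xb1, 0x39, 0x35, 0x11, 0x35]

RES = [0x35, 0x3e, 0x35, 0xb1, 0x39, 0x35, 0x11, 0x35]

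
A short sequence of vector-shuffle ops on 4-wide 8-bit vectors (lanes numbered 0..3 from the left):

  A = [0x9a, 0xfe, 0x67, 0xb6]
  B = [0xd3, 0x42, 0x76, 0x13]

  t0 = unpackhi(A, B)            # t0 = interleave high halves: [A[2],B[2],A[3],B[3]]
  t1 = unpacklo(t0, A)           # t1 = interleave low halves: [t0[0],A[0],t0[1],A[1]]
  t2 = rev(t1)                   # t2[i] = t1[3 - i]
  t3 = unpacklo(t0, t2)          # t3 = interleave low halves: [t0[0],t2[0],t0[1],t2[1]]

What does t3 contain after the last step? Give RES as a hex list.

→ t0 |67|76|b6|13|
→ t1 |67|9a|76|fe|
→ t2 |fe|76|9a|67|
→ t3 |67|fe|76|76|

RES = [ 0x67  0xfe  0x76  0x76 ]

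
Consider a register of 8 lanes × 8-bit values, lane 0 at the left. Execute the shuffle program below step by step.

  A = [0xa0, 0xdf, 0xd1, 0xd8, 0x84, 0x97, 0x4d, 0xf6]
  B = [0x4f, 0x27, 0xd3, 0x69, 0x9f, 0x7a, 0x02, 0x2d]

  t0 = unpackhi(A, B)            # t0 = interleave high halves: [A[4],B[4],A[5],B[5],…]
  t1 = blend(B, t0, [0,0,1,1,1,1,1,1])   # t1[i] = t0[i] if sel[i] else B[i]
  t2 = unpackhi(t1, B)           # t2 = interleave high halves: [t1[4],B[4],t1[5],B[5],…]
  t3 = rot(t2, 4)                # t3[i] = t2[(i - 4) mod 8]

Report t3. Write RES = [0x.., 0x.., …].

RES = [ 0xf6  0x02  0x2d  0x2d  0x4d  0x9f  0x02  0x7a ]

t0 = [0x84, 0x9f, 0x97, 0x7a, 0x4d, 0x02, 0xf6, 0x2d]
t1 = [0x4f, 0x27, 0x97, 0x7a, 0x4d, 0x02, 0xf6, 0x2d]
t2 = [0x4d, 0x9f, 0x02, 0x7a, 0xf6, 0x02, 0x2d, 0x2d]
t3 = [0xf6, 0x02, 0x2d, 0x2d, 0x4d, 0x9f, 0x02, 0x7a]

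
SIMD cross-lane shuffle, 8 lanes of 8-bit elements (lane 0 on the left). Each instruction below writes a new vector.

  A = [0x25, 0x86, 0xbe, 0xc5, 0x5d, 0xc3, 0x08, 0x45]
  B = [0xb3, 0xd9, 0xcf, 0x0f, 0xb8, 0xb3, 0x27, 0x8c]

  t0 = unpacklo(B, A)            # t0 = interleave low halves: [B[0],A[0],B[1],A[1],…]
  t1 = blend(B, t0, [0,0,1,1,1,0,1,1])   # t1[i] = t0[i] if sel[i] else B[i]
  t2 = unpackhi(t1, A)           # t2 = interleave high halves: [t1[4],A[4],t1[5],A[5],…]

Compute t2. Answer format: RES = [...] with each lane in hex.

RES = [ 0xcf  0x5d  0xb3  0xc3  0x0f  0x08  0xc5  0x45 ]

t0 = [0xb3, 0x25, 0xd9, 0x86, 0xcf, 0xbe, 0x0f, 0xc5]
t1 = [0xb3, 0xd9, 0xd9, 0x86, 0xcf, 0xb3, 0x0f, 0xc5]
t2 = [0xcf, 0x5d, 0xb3, 0xc3, 0x0f, 0x08, 0xc5, 0x45]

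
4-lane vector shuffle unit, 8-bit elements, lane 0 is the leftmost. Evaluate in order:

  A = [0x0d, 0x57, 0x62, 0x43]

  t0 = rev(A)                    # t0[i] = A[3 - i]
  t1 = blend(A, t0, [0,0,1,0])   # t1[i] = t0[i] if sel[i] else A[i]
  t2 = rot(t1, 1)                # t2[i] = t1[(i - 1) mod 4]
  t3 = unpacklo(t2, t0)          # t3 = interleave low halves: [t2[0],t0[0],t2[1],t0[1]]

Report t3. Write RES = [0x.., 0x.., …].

→ t0 |43|62|57|0d|
→ t1 |0d|57|57|43|
→ t2 |43|0d|57|57|
→ t3 |43|43|0d|62|

RES = [ 0x43  0x43  0x0d  0x62 ]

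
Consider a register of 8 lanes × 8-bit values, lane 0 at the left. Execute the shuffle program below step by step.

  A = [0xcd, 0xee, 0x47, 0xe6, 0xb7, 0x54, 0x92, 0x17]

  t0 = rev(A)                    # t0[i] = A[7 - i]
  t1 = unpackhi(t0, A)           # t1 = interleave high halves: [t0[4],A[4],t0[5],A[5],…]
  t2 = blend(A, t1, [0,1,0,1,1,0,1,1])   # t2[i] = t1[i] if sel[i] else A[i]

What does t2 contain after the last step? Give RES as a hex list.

RES = [0xcd, 0xb7, 0x47, 0x54, 0xee, 0x54, 0xcd, 0x17]

  t0: 17 92 54 b7 e6 47 ee cd
  t1: e6 b7 47 54 ee 92 cd 17
  t2: cd b7 47 54 ee 54 cd 17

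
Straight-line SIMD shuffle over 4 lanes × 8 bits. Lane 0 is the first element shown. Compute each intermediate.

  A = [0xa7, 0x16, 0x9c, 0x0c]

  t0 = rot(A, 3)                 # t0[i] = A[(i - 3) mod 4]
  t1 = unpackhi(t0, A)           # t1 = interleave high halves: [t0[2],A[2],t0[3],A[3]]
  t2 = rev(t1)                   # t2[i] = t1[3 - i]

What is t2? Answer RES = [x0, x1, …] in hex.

RES = [ 0x0c  0xa7  0x9c  0x0c ]

→ t0 |16|9c|0c|a7|
→ t1 |0c|9c|a7|0c|
→ t2 |0c|a7|9c|0c|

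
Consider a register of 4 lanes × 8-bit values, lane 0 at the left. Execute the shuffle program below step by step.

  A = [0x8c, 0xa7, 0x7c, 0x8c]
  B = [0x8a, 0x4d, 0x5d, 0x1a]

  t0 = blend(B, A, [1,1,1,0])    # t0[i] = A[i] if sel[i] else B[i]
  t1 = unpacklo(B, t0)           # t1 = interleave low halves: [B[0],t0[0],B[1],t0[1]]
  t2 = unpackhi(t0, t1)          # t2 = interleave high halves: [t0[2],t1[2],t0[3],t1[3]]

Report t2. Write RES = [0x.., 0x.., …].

  t0: 8c a7 7c 1a
  t1: 8a 8c 4d a7
  t2: 7c 4d 1a a7

RES = [ 0x7c  0x4d  0x1a  0xa7 ]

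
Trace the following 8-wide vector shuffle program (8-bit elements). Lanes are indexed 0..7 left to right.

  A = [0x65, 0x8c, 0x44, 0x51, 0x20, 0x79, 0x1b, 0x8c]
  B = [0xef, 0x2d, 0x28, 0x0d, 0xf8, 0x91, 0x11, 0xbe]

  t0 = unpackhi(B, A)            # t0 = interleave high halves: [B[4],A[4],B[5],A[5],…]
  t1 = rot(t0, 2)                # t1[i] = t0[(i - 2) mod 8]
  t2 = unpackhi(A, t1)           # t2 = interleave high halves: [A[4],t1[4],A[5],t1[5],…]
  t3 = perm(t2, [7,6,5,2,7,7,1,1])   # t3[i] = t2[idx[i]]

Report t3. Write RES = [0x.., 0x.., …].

RES = [0x1b, 0x8c, 0x11, 0x79, 0x1b, 0x1b, 0x91, 0x91]

t0 = [0xf8, 0x20, 0x91, 0x79, 0x11, 0x1b, 0xbe, 0x8c]
t1 = [0xbe, 0x8c, 0xf8, 0x20, 0x91, 0x79, 0x11, 0x1b]
t2 = [0x20, 0x91, 0x79, 0x79, 0x1b, 0x11, 0x8c, 0x1b]
t3 = [0x1b, 0x8c, 0x11, 0x79, 0x1b, 0x1b, 0x91, 0x91]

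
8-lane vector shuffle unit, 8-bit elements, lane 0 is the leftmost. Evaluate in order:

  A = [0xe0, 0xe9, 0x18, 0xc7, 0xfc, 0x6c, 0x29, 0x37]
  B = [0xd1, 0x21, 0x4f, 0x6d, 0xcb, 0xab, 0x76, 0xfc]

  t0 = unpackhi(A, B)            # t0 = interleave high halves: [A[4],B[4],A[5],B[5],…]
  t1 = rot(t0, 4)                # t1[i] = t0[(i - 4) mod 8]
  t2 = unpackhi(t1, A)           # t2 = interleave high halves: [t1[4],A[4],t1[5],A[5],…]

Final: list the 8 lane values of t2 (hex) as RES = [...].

  t0: fc cb 6c ab 29 76 37 fc
  t1: 29 76 37 fc fc cb 6c ab
  t2: fc fc cb 6c 6c 29 ab 37

RES = [ 0xfc  0xfc  0xcb  0x6c  0x6c  0x29  0xab  0x37 ]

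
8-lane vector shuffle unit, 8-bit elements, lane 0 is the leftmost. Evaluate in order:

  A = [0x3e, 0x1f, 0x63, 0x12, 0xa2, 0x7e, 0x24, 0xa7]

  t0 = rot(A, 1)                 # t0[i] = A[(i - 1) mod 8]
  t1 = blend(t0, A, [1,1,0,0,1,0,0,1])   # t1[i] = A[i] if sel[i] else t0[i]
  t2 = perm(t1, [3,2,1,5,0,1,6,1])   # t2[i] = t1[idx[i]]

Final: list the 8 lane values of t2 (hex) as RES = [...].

  t0: a7 3e 1f 63 12 a2 7e 24
  t1: 3e 1f 1f 63 a2 a2 7e a7
  t2: 63 1f 1f a2 3e 1f 7e 1f

RES = [0x63, 0x1f, 0x1f, 0xa2, 0x3e, 0x1f, 0x7e, 0x1f]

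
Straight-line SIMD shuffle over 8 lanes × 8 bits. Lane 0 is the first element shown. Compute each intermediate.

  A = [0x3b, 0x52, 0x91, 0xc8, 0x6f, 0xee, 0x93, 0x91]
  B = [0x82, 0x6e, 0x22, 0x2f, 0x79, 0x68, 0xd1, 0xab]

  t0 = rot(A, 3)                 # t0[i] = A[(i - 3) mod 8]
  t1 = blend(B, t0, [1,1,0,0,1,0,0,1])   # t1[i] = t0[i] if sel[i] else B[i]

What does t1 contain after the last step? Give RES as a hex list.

→ t0 |ee|93|91|3b|52|91|c8|6f|
→ t1 |ee|93|22|2f|52|68|d1|6f|

RES = [0xee, 0x93, 0x22, 0x2f, 0x52, 0x68, 0xd1, 0x6f]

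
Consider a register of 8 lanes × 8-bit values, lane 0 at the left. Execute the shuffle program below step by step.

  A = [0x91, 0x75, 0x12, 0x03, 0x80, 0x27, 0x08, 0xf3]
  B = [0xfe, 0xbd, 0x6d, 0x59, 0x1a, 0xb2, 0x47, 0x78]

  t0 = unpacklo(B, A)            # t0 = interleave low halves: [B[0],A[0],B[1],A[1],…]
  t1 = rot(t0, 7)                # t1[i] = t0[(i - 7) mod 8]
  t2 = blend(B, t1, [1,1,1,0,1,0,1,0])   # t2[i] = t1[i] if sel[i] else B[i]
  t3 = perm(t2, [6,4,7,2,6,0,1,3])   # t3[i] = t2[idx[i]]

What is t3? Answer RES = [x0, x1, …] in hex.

RES = [0x03, 0x12, 0x78, 0x75, 0x03, 0x91, 0xbd, 0x59]

  t0: fe 91 bd 75 6d 12 59 03
  t1: 91 bd 75 6d 12 59 03 fe
  t2: 91 bd 75 59 12 b2 03 78
  t3: 03 12 78 75 03 91 bd 59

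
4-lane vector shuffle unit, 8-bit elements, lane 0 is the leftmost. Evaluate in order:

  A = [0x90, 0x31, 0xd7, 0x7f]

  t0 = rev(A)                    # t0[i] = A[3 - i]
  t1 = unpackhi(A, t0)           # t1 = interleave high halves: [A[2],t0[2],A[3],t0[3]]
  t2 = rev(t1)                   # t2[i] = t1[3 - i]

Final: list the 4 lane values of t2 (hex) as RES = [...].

→ t0 |7f|d7|31|90|
→ t1 |d7|31|7f|90|
→ t2 |90|7f|31|d7|

RES = [ 0x90  0x7f  0x31  0xd7 ]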